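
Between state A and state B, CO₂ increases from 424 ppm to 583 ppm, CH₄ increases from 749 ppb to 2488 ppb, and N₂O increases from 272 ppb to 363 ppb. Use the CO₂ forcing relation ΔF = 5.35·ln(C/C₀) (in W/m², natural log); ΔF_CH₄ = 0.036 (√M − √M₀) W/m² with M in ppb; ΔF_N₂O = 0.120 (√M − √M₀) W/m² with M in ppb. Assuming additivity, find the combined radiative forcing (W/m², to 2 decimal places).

ΔF = 2.82 W/m²

CO₂: 5.35 × ln(583/424) = 5.35 × ln(1.37500) = 5.35 × 0.31845 = 1.7037 W/m².
CH₄: 0.036 × (√2488 − √749) = 0.036 × (49.8799 − 27.3679) = 0.036 × 22.5120 = 0.8104 W/m².
N₂O: 0.120 × (√363 − √272) = 0.120 × (19.0526 − 16.4924) = 0.120 × 2.5602 = 0.3072 W/m².
Total ΔF = 1.7037 + 0.8104 + 0.3072 = 2.8213 W/m².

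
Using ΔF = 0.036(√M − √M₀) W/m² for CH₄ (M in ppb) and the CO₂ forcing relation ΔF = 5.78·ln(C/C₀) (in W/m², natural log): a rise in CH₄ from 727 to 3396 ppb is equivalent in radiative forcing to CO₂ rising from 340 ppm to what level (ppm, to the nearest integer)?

CH₄ forcing: 0.036 × (√3396 − √727) = 0.036 × (58.2752 − 26.9629) = 0.036 × 31.3123 = 1.12724 W/m².
Set 5.78 ln(C/340) = 1.12724: ln(C/340) = 1.12724/5.78 = 0.19502, so C = 340 × e^0.19502 = 340 × 1.21534 = 413.22 ppm.

C ≈ 413 ppm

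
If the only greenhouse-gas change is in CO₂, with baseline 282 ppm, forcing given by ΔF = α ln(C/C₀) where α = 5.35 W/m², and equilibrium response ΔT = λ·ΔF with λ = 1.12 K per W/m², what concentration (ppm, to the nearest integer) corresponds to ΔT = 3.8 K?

Required forcing: ΔF = ΔT/λ = 3.8/1.12 = 3.3929 W/m².
Then ln(C/282) = ΔF/5.35 = 3.3929/5.35 = 0.63419.
So C = 282 × e^0.63419 = 282 × 1.88549 = 531.71 ppm.

C ≈ 532 ppm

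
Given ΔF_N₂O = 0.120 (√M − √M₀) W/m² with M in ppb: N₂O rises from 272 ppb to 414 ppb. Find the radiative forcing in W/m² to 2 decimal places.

ΔF = 0.46 W/m²

N₂O: 0.120 × (√414 − √272) = 0.120 × (20.3470 − 16.4924) = 0.120 × 3.8546 = 0.4626 W/m².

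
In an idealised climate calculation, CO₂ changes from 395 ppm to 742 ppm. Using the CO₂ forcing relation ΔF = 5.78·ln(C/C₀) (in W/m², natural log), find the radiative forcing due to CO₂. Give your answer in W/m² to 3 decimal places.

ΔF = 3.644 W/m²

CO₂: 5.78 × ln(742/395) = 5.78 × ln(1.87848) = 5.78 × 0.63046 = 3.6441 W/m².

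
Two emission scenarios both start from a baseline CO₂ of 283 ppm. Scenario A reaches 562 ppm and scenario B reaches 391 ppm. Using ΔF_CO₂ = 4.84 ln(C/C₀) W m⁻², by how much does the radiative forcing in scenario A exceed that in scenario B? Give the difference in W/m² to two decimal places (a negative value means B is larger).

ΔF_A = 4.84 ln(562/283) = 4.84 × 0.68605 = 3.3205 W/m².
ΔF_B = 4.84 ln(391/283) = 4.84 × 0.32326 = 1.5646 W/m².
Difference: 3.3205 − 1.5646 = 1.7559 W/m².

ΔF_A − ΔF_B = 1.76 W/m²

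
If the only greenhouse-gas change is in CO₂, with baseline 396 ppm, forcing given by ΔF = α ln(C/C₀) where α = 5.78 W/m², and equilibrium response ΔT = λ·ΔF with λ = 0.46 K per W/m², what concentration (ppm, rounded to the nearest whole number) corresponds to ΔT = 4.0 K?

Required forcing: ΔF = ΔT/λ = 4.0/0.46 = 8.6957 W/m².
Then ln(C/396) = ΔF/5.78 = 8.6957/5.78 = 1.50445.
So C = 396 × e^1.50445 = 396 × 4.50168 = 1782.67 ppm.

C ≈ 1783 ppm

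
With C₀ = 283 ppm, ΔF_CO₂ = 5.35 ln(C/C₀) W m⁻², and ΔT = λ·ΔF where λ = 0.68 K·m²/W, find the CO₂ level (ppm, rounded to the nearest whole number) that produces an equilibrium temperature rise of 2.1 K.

Required forcing: ΔF = ΔT/λ = 2.1/0.68 = 3.0882 W/m².
Then ln(C/283) = ΔF/5.35 = 3.0882/5.35 = 0.57723.
So C = 283 × e^0.57723 = 283 × 1.78110 = 504.05 ppm.

C ≈ 504 ppm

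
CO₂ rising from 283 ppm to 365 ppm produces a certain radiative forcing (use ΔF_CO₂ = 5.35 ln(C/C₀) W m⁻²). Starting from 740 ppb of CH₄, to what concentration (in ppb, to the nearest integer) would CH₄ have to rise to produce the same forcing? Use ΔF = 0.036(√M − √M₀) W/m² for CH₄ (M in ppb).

M ≈ 4227 ppb

CO₂ forcing: 5.35 × ln(365/283) = 5.35 × 0.254450 = 1.36131 W/m².
Set 0.036(√M − √740) = 1.36131: √M = 1.36131/0.036 + √740 = 37.8142 + 27.2029 = 65.0171.
M = (65.0171)² = 4227.22 ppb.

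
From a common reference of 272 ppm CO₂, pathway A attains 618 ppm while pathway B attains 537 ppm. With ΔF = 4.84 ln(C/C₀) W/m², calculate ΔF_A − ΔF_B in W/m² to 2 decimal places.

ΔF_A − ΔF_B = 0.68 W/m²

ΔF_A = 4.84 ln(618/272) = 4.84 × 0.82069 = 3.9721 W/m².
ΔF_B = 4.84 ln(537/272) = 4.84 × 0.68020 = 3.2922 W/m².
Difference: 3.9721 − 3.2922 = 0.6799 W/m².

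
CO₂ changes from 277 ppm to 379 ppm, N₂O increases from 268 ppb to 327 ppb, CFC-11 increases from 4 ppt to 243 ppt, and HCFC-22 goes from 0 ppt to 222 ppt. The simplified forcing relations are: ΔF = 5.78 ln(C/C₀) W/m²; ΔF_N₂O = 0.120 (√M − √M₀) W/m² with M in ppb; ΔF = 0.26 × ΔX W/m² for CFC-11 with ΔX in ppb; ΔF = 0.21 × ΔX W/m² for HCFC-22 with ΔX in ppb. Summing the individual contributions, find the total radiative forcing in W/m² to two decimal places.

ΔF = 2.13 W/m²

CO₂: 5.78 × ln(379/277) = 5.78 × ln(1.36823) = 5.78 × 0.31352 = 1.8121 W/m².
N₂O: 0.120 × (√327 − √268) = 0.120 × (18.0831 − 16.3707) = 0.120 × 1.7124 = 0.2055 W/m².
CFC-11: Δ = 243 − 4 = 239 ppt = 0.239 ppb; ΔF = 0.26 × 0.239 = 0.0621 W/m².
HCFC-22: Δ = 222 − 0 = 222 ppt = 0.222 ppb; ΔF = 0.21 × 0.222 = 0.0466 W/m².
Total ΔF = 1.8121 + 0.2055 + 0.0621 + 0.0466 = 2.1263 W/m².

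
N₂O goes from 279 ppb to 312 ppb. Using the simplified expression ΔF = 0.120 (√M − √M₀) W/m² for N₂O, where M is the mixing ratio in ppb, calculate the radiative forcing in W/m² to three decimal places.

ΔF = 0.115 W/m²

N₂O: 0.120 × (√312 − √279) = 0.120 × (17.6635 − 16.7033) = 0.120 × 0.9602 = 0.1152 W/m².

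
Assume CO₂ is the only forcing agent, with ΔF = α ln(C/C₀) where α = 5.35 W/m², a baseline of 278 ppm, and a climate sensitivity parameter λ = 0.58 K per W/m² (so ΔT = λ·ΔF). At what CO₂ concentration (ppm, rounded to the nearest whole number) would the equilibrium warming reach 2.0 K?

Required forcing: ΔF = ΔT/λ = 2.0/0.58 = 3.4483 W/m².
Then ln(C/278) = ΔF/5.35 = 3.4483/5.35 = 0.64454.
So C = 278 × e^0.64454 = 278 × 1.90511 = 529.62 ppm.

C ≈ 530 ppm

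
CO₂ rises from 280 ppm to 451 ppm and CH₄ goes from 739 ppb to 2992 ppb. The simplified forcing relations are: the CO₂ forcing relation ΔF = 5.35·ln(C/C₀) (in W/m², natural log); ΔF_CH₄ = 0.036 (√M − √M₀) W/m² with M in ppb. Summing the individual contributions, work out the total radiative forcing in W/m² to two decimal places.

CO₂: 5.35 × ln(451/280) = 5.35 × ln(1.61071) = 5.35 × 0.47668 = 2.5502 W/m².
CH₄: 0.036 × (√2992 − √739) = 0.036 × (54.6992 − 27.1846) = 0.036 × 27.5146 = 0.9905 W/m².
Total ΔF = 2.5502 + 0.9905 = 3.5407 W/m².

ΔF = 3.54 W/m²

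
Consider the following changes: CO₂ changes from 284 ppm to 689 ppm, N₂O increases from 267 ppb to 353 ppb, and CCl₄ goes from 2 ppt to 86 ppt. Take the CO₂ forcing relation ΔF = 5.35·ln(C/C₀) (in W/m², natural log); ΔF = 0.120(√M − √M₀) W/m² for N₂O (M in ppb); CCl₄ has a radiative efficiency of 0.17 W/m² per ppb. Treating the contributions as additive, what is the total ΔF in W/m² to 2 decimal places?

CO₂: 5.35 × ln(689/284) = 5.35 × ln(2.42606) = 5.35 × 0.88627 = 4.7415 W/m².
N₂O: 0.120 × (√353 − √267) = 0.120 × (18.7883 − 16.3401) = 0.120 × 2.4482 = 0.2938 W/m².
CCl₄: Δ = 86 − 2 = 84 ppt = 0.084 ppb; ΔF = 0.17 × 0.084 = 0.0143 W/m².
Total ΔF = 4.7415 + 0.2938 + 0.0143 = 5.0496 W/m².

ΔF = 5.05 W/m²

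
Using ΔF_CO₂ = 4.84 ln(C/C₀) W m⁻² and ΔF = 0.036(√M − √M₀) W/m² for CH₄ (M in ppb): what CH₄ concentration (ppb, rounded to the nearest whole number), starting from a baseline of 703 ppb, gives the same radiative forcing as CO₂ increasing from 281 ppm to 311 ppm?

M ≈ 1612 ppb

CO₂ forcing: 4.84 × ln(311/281) = 4.84 × 0.101438 = 0.49096 W/m².
Set 0.036(√M − √703) = 0.49096: √M = 0.49096/0.036 + √703 = 13.6378 + 26.5141 = 40.1519.
M = (40.1519)² = 1612.18 ppb.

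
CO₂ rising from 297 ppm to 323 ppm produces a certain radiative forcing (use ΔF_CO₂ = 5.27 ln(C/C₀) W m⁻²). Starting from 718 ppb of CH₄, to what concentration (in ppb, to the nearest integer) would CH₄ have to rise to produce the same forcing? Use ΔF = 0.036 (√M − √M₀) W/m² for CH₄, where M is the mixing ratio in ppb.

M ≈ 1527 ppb

CO₂ forcing: 5.27 × ln(323/297) = 5.27 × 0.083920 = 0.44226 W/m².
Set 0.036(√M − √718) = 0.44226: √M = 0.44226/0.036 + √718 = 12.2850 + 26.7955 = 39.0805.
M = (39.0805)² = 1527.29 ppb.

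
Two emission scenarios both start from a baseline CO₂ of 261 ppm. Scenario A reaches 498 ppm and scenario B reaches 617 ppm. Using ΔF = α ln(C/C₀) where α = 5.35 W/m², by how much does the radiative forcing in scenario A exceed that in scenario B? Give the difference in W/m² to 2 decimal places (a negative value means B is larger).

ΔF_A − ΔF_B = -1.15 W/m²

ΔF_A = 5.35 ln(498/261) = 5.35 × 0.64608 = 3.4565 W/m².
ΔF_B = 5.35 ln(617/261) = 5.35 × 0.86035 = 4.6029 W/m².
Difference: 3.4565 − 4.6029 = -1.1464 W/m².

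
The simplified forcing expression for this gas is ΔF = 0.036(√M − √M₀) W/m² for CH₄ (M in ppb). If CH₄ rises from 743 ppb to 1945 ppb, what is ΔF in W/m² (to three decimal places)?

CH₄: 0.036 × (√1945 − √743) = 0.036 × (44.1022 − 27.2580) = 0.036 × 16.8442 = 0.6064 W/m².

ΔF = 0.606 W/m²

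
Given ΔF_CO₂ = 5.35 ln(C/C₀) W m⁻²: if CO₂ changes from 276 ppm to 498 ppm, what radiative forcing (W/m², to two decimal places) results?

ΔF = 3.16 W/m²

CO₂: 5.35 × ln(498/276) = 5.35 × ln(1.80435) = 5.35 × 0.59020 = 3.1576 W/m².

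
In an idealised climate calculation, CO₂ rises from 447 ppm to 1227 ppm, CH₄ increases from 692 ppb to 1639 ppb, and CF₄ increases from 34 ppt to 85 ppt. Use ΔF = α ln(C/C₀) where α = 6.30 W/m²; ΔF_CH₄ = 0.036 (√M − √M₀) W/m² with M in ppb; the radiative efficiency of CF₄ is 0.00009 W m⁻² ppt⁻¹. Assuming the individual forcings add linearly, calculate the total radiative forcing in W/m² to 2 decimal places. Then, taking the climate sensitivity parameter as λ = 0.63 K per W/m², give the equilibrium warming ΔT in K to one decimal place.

ΔF = 6.88 W/m²; ΔT = 4.3 K

CO₂: 6.30 × ln(1227/447) = 6.30 × ln(2.74497) = 6.30 × 1.00977 = 6.3616 W/m².
CH₄: 0.036 × (√1639 − √692) = 0.036 × (40.4846 − 26.3059) = 0.036 × 14.1787 = 0.5104 W/m².
CF₄: ΔF = 0.00009 × (85 − 34) = 0.00009 × 51 = 0.0046 W/m².
Total ΔF = 6.3616 + 0.5104 + 0.0046 = 6.8766 W/m².
ΔT = λ ΔF = 0.63 × 6.88 = 4.3344 K.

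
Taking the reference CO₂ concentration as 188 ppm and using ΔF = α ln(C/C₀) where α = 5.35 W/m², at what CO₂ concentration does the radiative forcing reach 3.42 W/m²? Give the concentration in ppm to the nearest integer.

Set 5.35 ln(C/188) = 3.42, so ln(C/188) = 3.42/5.35 = 0.63925.
Then C/188 = e^0.63925 = 1.89506, giving C = 188 × 1.89506 = 356.27 ppm.

C ≈ 356 ppm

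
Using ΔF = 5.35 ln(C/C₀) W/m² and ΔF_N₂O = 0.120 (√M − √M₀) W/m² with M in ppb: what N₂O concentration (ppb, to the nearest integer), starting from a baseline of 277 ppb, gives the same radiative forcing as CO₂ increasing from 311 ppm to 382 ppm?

CO₂ forcing: 5.35 × ln(382/311) = 5.35 × 0.205628 = 1.10011 W/m².
Set 0.120(√M − √277) = 1.10011: √M = 1.10011/0.120 + √277 = 9.1676 + 16.6433 = 25.8109.
M = (25.8109)² = 666.20 ppb.

M ≈ 666 ppb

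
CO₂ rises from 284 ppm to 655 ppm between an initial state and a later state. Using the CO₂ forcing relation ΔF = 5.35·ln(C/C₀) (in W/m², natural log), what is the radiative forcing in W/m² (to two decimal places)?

ΔF = 4.47 W/m²

CO₂: 5.35 × ln(655/284) = 5.35 × ln(2.30634) = 5.35 × 0.83566 = 4.4708 W/m².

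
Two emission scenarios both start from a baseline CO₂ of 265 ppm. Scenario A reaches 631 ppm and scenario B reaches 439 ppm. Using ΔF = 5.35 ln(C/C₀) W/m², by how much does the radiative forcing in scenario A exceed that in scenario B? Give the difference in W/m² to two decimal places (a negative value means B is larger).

ΔF_A = 5.35 ln(631/265) = 5.35 × 0.86758 = 4.6416 W/m².
ΔF_B = 5.35 ln(439/265) = 5.35 × 0.50477 = 2.7005 W/m².
Difference: 4.6416 − 2.7005 = 1.9411 W/m².

ΔF_A − ΔF_B = 1.94 W/m²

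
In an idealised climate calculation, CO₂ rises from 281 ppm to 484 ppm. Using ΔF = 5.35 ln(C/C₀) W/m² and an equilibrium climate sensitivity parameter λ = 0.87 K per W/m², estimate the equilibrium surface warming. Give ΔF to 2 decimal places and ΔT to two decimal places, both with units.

ΔF = 2.91 W/m²; ΔT = 2.53 K

CO₂: 5.35 × ln(484/281) = 5.35 × ln(1.72242) = 5.35 × 0.54373 = 2.9090 W/m².
ΔT = λ ΔF = 0.87 × 2.91 = 2.5317 K.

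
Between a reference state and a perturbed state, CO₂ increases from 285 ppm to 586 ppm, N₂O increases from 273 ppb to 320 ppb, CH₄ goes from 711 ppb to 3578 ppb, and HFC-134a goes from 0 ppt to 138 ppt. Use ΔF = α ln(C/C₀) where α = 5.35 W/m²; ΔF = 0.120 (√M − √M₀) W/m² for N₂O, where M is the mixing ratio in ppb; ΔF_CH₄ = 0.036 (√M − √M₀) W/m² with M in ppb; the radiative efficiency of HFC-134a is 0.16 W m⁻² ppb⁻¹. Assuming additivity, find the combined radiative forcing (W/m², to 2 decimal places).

CO₂: 5.35 × ln(586/285) = 5.35 × ln(2.05614) = 5.35 × 0.72083 = 3.8564 W/m².
N₂O: 0.120 × (√320 − √273) = 0.120 × (17.8885 − 16.5227) = 0.120 × 1.3658 = 0.1639 W/m².
CH₄: 0.036 × (√3578 − √711) = 0.036 × (59.8164 − 26.6646) = 0.036 × 33.1518 = 1.1935 W/m².
HFC-134a: Δ = 138 − 0 = 138 ppt = 0.138 ppb; ΔF = 0.16 × 0.138 = 0.0221 W/m².
Total ΔF = 3.8564 + 0.1639 + 1.1935 + 0.0221 = 5.2359 W/m².

ΔF = 5.24 W/m²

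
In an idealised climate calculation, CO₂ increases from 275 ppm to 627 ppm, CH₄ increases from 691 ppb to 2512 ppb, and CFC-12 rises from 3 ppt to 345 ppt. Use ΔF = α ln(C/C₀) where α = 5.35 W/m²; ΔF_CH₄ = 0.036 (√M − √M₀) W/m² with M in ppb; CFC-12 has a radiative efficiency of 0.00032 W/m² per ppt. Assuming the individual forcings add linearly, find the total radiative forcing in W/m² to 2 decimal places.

CO₂: 5.35 × ln(627/275) = 5.35 × ln(2.28000) = 5.35 × 0.82418 = 4.4094 W/m².
CH₄: 0.036 × (√2512 − √691) = 0.036 × (50.1199 − 26.2869) = 0.036 × 23.8330 = 0.8580 W/m².
CFC-12: ΔF = 0.00032 × (345 − 3) = 0.00032 × 342 = 0.1094 W/m².
Total ΔF = 4.4094 + 0.8580 + 0.1094 = 5.3768 W/m².

ΔF = 5.38 W/m²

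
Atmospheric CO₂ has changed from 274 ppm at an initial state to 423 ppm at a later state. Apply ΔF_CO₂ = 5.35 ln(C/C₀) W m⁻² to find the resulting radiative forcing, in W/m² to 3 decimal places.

CO₂: 5.35 × ln(423/274) = 5.35 × ln(1.54380) = 5.35 × 0.43425 = 2.3232 W/m².

ΔF = 2.323 W/m²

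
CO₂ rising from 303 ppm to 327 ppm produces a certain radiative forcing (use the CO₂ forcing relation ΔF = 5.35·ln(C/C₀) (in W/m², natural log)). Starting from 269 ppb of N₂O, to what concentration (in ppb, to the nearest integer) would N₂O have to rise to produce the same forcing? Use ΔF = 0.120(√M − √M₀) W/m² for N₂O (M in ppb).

CO₂ forcing: 5.35 × ln(327/303) = 5.35 × 0.076227 = 0.40781 W/m².
Set 0.120(√M − √269) = 0.40781: √M = 0.40781/0.120 + √269 = 3.3984 + 16.4012 = 19.7996.
M = (19.7996)² = 392.02 ppb.

M ≈ 392 ppb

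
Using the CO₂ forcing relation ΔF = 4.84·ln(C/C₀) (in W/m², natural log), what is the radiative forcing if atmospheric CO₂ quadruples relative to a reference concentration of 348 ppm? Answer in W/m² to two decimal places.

Because the forcing depends only on the ratio C/C₀, the initial concentration does not enter.
ΔF = 4.84 × ln(4) = 4.84 × 1.38629 = 6.7096 W/m².

ΔF = 6.71 W/m²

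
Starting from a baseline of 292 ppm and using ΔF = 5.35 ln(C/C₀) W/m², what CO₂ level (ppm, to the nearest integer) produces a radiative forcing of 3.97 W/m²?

Set 5.35 ln(C/292) = 3.97, so ln(C/292) = 3.97/5.35 = 0.74206.
Then C/292 = e^0.74206 = 2.10026, giving C = 292 × 2.10026 = 613.28 ppm.

C ≈ 613 ppm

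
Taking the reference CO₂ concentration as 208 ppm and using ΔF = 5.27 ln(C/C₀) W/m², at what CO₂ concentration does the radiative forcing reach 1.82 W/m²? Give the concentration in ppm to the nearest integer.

C ≈ 294 ppm

Set 5.27 ln(C/208) = 1.82, so ln(C/208) = 1.82/5.27 = 0.34535.
Then C/208 = e^0.34535 = 1.41248, giving C = 208 × 1.41248 = 293.80 ppm.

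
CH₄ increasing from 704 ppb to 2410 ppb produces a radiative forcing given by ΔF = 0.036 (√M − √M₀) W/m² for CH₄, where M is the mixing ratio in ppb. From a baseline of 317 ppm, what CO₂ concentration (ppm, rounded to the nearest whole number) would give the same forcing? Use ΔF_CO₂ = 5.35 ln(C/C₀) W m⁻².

CH₄ forcing: 0.036 × (√2410 − √704) = 0.036 × (49.0918 − 26.5330) = 0.036 × 22.5588 = 0.81212 W/m².
Set 5.35 ln(C/317) = 0.81212: ln(C/317) = 0.81212/5.35 = 0.15180, so C = 317 × e^0.15180 = 317 × 1.16393 = 368.97 ppm.

C ≈ 369 ppm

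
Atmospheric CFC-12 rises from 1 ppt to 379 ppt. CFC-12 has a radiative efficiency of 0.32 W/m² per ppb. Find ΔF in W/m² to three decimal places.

ΔF = 0.121 W/m²

CFC-12: Δ = 379 − 1 = 378 ppt = 0.378 ppb; ΔF = 0.32 × 0.378 = 0.1210 W/m².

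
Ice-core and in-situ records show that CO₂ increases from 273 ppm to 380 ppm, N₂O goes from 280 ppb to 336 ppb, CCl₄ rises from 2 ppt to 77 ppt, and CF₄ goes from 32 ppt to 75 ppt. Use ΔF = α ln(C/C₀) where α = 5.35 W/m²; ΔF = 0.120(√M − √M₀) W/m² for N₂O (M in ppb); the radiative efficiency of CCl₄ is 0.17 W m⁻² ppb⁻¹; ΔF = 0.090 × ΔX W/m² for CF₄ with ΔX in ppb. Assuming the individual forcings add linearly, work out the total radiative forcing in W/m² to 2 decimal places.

CO₂: 5.35 × ln(380/273) = 5.35 × ln(1.39194) = 5.35 × 0.33070 = 1.7692 W/m².
N₂O: 0.120 × (√336 − √280) = 0.120 × (18.3303 − 16.7332) = 0.120 × 1.5971 = 0.1917 W/m².
CCl₄: Δ = 77 − 2 = 75 ppt = 0.075 ppb; ΔF = 0.17 × 0.075 = 0.0128 W/m².
CF₄: Δ = 75 − 32 = 43 ppt = 0.043 ppb; ΔF = 0.090 × 0.043 = 0.0039 W/m².
Total ΔF = 1.7692 + 0.1917 + 0.0128 + 0.0039 = 1.9776 W/m².

ΔF = 1.98 W/m²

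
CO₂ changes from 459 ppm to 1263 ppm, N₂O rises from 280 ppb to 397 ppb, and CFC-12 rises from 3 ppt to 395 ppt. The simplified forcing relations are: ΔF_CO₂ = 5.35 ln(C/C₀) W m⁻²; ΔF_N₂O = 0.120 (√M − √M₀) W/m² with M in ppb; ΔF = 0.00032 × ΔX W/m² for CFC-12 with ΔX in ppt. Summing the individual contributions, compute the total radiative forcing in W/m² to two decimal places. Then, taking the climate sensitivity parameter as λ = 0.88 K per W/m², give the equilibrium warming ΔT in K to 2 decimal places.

ΔF = 5.92 W/m²; ΔT = 5.21 K

CO₂: 5.35 × ln(1263/459) = 5.35 × ln(2.75163) = 5.35 × 1.01219 = 5.4152 W/m².
N₂O: 0.120 × (√397 − √280) = 0.120 × (19.9249 − 16.7332) = 0.120 × 3.1917 = 0.3830 W/m².
CFC-12: ΔF = 0.00032 × (395 − 3) = 0.00032 × 392 = 0.1254 W/m².
Total ΔF = 5.4152 + 0.3830 + 0.1254 = 5.9236 W/m².
ΔT = λ ΔF = 0.88 × 5.92 = 5.2096 K.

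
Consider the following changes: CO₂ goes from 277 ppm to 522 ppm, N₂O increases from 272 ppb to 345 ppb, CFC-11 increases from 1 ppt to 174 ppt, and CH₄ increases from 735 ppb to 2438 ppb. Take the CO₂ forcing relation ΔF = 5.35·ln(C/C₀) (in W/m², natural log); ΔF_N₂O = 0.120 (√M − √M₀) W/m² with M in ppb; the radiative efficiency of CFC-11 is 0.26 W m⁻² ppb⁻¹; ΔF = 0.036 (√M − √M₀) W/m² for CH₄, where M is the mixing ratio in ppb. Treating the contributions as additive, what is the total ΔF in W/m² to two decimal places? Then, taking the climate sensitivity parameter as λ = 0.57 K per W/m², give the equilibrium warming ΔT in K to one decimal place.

ΔF = 4.49 W/m²; ΔT = 2.6 K

CO₂: 5.35 × ln(522/277) = 5.35 × ln(1.88448) = 5.35 × 0.63365 = 3.3900 W/m².
N₂O: 0.120 × (√345 − √272) = 0.120 × (18.5742 − 16.4924) = 0.120 × 2.0818 = 0.2498 W/m².
CFC-11: Δ = 174 − 1 = 173 ppt = 0.173 ppb; ΔF = 0.26 × 0.173 = 0.0450 W/m².
CH₄: 0.036 × (√2438 − √735) = 0.036 × (49.3761 − 27.1109) = 0.036 × 22.2652 = 0.8015 W/m².
Total ΔF = 3.3900 + 0.2498 + 0.0450 + 0.8015 = 4.4863 W/m².
ΔT = λ ΔF = 0.57 × 4.49 = 2.5593 K.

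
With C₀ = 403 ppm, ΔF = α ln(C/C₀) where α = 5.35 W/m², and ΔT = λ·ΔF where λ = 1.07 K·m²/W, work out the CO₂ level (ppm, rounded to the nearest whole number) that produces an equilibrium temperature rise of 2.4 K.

Required forcing: ΔF = ΔT/λ = 2.4/1.07 = 2.2430 W/m².
Then ln(C/403) = ΔF/5.35 = 2.2430/5.35 = 0.41925.
So C = 403 × e^0.41925 = 403 × 1.52082 = 612.89 ppm.

C ≈ 613 ppm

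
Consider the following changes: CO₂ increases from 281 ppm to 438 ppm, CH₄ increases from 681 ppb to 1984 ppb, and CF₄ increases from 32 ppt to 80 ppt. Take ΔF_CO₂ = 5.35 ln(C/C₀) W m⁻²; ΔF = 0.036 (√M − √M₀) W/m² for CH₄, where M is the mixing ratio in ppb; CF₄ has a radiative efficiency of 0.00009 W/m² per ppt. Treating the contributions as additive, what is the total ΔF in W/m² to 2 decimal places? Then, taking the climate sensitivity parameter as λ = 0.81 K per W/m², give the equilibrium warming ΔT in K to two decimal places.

ΔF = 3.04 W/m²; ΔT = 2.46 K

CO₂: 5.35 × ln(438/281) = 5.35 × ln(1.55872) = 5.35 × 0.44386 = 2.3747 W/m².
CH₄: 0.036 × (√1984 − √681) = 0.036 × (44.5421 − 26.0960) = 0.036 × 18.4461 = 0.6641 W/m².
CF₄: ΔF = 0.00009 × (80 − 32) = 0.00009 × 48 = 0.0043 W/m².
Total ΔF = 2.3747 + 0.6641 + 0.0043 = 3.0431 W/m².
ΔT = λ ΔF = 0.81 × 3.04 = 2.4624 K.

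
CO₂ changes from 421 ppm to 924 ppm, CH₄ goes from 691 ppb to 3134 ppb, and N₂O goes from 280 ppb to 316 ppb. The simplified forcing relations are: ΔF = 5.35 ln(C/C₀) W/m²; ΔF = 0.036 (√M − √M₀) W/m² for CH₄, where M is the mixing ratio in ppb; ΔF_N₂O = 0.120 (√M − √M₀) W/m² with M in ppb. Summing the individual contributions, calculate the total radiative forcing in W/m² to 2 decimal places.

ΔF = 5.40 W/m²

CO₂: 5.35 × ln(924/421) = 5.35 × ln(2.19477) = 5.35 × 0.78608 = 4.2055 W/m².
CH₄: 0.036 × (√3134 − √691) = 0.036 × (55.9821 − 26.2869) = 0.036 × 29.6952 = 1.0690 W/m².
N₂O: 0.120 × (√316 − √280) = 0.120 × (17.7764 − 16.7332) = 0.120 × 1.0432 = 0.1252 W/m².
Total ΔF = 4.2055 + 1.0690 + 0.1252 = 5.3997 W/m².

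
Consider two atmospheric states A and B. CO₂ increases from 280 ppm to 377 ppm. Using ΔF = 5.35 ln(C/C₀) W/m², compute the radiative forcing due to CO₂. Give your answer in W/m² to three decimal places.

ΔF = 1.591 W/m²

CO₂ absorption bands are partially saturated, so forcing scales with the logarithm of the concentration ratio.
CO₂: 5.35 × ln(377/280) = 5.35 × ln(1.34643) = 5.35 × 0.29746 = 1.5914 W/m².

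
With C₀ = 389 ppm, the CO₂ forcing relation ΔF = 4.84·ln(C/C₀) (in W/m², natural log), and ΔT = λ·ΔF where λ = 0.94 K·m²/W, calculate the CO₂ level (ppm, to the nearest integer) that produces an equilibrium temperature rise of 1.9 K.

Required forcing: ΔF = ΔT/λ = 1.9/0.94 = 2.0213 W/m².
Then ln(C/389) = ΔF/4.84 = 2.0213/4.84 = 0.41762.
So C = 389 × e^0.41762 = 389 × 1.51834 = 590.63 ppm.

C ≈ 591 ppm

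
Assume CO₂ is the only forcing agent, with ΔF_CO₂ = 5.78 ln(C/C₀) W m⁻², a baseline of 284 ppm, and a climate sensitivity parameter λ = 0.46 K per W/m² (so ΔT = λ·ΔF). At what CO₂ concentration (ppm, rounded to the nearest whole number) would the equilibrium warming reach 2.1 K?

C ≈ 626 ppm

Required forcing: ΔF = ΔT/λ = 2.1/0.46 = 4.5652 W/m².
Then ln(C/284) = ΔF/5.78 = 4.5652/5.78 = 0.78983.
So C = 284 × e^0.78983 = 284 × 2.20302 = 625.66 ppm.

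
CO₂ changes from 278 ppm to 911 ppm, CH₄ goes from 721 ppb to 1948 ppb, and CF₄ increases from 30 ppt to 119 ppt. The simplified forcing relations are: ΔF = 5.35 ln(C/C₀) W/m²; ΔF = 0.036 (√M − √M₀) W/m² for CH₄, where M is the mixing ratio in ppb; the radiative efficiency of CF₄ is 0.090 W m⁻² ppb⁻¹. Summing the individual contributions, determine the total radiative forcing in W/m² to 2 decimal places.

CO₂: 5.35 × ln(911/278) = 5.35 × ln(3.27698) = 5.35 × 1.18692 = 6.3500 W/m².
CH₄: 0.036 × (√1948 − √721) = 0.036 × (44.1362 − 26.8514) = 0.036 × 17.2848 = 0.6223 W/m².
CF₄: Δ = 119 − 30 = 89 ppt = 0.089 ppb; ΔF = 0.090 × 0.089 = 0.0080 W/m².
Total ΔF = 6.3500 + 0.6223 + 0.0080 = 6.9803 W/m².

ΔF = 6.98 W/m²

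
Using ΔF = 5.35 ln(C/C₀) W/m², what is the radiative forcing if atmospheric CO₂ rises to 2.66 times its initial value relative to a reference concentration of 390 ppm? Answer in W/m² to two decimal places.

ΔF = 5.35 × ln(2.66) = 5.35 × 0.97833 = 5.2341 W/m².

ΔF = 5.23 W/m²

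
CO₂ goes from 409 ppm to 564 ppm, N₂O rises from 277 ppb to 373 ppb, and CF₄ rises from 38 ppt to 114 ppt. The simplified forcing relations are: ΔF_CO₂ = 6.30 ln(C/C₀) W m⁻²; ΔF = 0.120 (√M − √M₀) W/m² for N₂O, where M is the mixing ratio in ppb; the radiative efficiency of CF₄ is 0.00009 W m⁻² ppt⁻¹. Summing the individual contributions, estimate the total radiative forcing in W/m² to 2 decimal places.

ΔF = 2.35 W/m²

CO₂: 6.30 × ln(564/409) = 6.30 × ln(1.37897) = 6.30 × 0.32134 = 2.0244 W/m².
N₂O: 0.120 × (√373 − √277) = 0.120 × (19.3132 − 16.6433) = 0.120 × 2.6699 = 0.3204 W/m².
CF₄: ΔF = 0.00009 × (114 − 38) = 0.00009 × 76 = 0.0068 W/m².
Total ΔF = 2.0244 + 0.3204 + 0.0068 = 2.3516 W/m².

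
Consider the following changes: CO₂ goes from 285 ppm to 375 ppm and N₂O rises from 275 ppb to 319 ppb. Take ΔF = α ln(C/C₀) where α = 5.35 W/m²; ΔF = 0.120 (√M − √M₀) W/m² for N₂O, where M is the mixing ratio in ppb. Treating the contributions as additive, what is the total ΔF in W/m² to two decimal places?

CO₂: 5.35 × ln(375/285) = 5.35 × ln(1.31579) = 5.35 × 0.27444 = 1.4683 W/m².
N₂O: 0.120 × (√319 − √275) = 0.120 × (17.8606 − 16.5831) = 0.120 × 1.2775 = 0.1533 W/m².
Total ΔF = 1.4683 + 0.1533 = 1.6216 W/m².

ΔF = 1.62 W/m²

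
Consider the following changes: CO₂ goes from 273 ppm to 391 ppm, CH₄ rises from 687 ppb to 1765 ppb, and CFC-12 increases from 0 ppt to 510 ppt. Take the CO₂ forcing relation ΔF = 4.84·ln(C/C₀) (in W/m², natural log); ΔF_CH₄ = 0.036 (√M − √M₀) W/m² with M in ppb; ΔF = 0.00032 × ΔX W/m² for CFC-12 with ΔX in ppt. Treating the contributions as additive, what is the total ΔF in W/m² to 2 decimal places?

CO₂: 4.84 × ln(391/273) = 4.84 × ln(1.43223) = 4.84 × 0.35923 = 1.7387 W/m².
CH₄: 0.036 × (√1765 − √687) = 0.036 × (42.0119 − 26.2107) = 0.036 × 15.8012 = 0.5688 W/m².
CFC-12: ΔF = 0.00032 × (510 − 0) = 0.00032 × 510 = 0.1632 W/m².
Total ΔF = 1.7387 + 0.5688 + 0.1632 = 2.4707 W/m².

ΔF = 2.47 W/m²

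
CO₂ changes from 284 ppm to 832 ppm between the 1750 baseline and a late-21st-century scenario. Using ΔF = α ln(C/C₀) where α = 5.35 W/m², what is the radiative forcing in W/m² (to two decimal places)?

CO₂ absorption bands are partially saturated, so forcing scales with the logarithm of the concentration ratio.
CO₂: 5.35 × ln(832/284) = 5.35 × ln(2.92958) = 5.35 × 1.07486 = 5.7505 W/m².

ΔF = 5.75 W/m²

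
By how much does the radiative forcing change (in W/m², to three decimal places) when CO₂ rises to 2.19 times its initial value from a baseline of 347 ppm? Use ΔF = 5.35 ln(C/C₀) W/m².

Because the forcing depends only on the ratio C/C₀, the initial concentration does not enter.
ΔF = 5.35 × ln(2.19) = 5.35 × 0.78390 = 4.1939 W/m².

ΔF = 4.194 W/m²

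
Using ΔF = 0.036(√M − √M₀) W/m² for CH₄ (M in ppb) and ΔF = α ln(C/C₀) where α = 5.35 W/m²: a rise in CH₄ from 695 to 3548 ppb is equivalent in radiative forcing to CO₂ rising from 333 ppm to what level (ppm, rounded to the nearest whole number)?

C ≈ 416 ppm

CH₄ forcing: 0.036 × (√3548 − √695) = 0.036 × (59.5651 − 26.3629) = 0.036 × 33.2022 = 1.19528 W/m².
Set 5.35 ln(C/333) = 1.19528: ln(C/333) = 1.19528/5.35 = 0.22342, so C = 333 × e^0.22342 = 333 × 1.25035 = 416.37 ppm.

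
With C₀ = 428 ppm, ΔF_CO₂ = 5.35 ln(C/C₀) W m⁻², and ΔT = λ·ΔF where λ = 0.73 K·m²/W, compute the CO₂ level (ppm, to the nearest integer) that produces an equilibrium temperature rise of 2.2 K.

Required forcing: ΔF = ΔT/λ = 2.2/0.73 = 3.0137 W/m².
Then ln(C/428) = ΔF/5.35 = 3.0137/5.35 = 0.56331.
So C = 428 × e^0.56331 = 428 × 1.75648 = 751.77 ppm.

C ≈ 752 ppm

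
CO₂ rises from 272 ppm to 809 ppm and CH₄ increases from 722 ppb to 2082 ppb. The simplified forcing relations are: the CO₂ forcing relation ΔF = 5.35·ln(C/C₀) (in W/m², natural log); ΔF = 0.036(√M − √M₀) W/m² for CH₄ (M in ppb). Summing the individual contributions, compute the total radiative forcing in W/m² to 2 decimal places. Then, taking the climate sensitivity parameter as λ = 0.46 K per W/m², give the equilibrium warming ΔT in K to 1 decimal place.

CO₂: 5.35 × ln(809/272) = 5.35 × ln(2.97426) = 5.35 × 1.09000 = 5.8315 W/m².
CH₄: 0.036 × (√2082 − √722) = 0.036 × (45.6289 − 26.8701) = 0.036 × 18.7588 = 0.6753 W/m².
Total ΔF = 5.8315 + 0.6753 = 6.5068 W/m².
ΔT = λ ΔF = 0.46 × 6.51 = 2.9946 K.

ΔF = 6.51 W/m²; ΔT = 3.0 K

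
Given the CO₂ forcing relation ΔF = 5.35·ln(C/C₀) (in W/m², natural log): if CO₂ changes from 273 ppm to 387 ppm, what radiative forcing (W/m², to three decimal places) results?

CO₂: 5.35 × ln(387/273) = 5.35 × ln(1.41758) = 5.35 × 0.34895 = 1.8669 W/m².

ΔF = 1.867 W/m²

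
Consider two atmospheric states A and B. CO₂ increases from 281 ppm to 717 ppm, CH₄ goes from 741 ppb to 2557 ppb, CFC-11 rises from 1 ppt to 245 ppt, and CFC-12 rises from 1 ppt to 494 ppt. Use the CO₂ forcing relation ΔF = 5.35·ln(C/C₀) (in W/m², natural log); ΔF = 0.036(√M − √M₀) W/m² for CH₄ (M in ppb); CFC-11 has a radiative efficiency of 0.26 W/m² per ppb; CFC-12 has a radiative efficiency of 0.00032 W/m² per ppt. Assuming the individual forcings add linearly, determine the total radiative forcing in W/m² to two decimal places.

ΔF = 6.07 W/m²

CO₂: 5.35 × ln(717/281) = 5.35 × ln(2.55160) = 5.35 × 0.93672 = 5.0115 W/m².
CH₄: 0.036 × (√2557 − √741) = 0.036 × (50.5668 − 27.2213) = 0.036 × 23.3455 = 0.8404 W/m².
CFC-11: Δ = 245 − 1 = 244 ppt = 0.244 ppb; ΔF = 0.26 × 0.244 = 0.0634 W/m².
CFC-12: ΔF = 0.00032 × (494 − 1) = 0.00032 × 493 = 0.1578 W/m².
Total ΔF = 5.0115 + 0.8404 + 0.0634 + 0.1578 = 6.0731 W/m².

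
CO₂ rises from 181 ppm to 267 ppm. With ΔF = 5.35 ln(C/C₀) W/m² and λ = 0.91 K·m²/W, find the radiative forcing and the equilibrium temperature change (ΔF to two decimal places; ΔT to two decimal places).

CO₂: 5.35 × ln(267/181) = 5.35 × ln(1.47514) = 5.35 × 0.38875 = 2.0798 W/m².
ΔT = λ ΔF = 0.91 × 2.08 = 1.8928 K.

ΔF = 2.08 W/m²; ΔT = 1.89 K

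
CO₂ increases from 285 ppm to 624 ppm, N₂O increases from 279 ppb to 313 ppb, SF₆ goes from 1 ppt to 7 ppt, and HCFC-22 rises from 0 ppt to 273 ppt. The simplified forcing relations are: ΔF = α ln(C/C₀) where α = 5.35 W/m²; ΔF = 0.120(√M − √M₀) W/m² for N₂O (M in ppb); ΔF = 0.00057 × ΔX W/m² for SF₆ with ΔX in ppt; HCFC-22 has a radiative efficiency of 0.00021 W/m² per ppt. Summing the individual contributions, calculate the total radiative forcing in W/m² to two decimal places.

CO₂: 5.35 × ln(624/285) = 5.35 × ln(2.18947) = 5.35 × 0.78366 = 4.1926 W/m².
N₂O: 0.120 × (√313 − √279) = 0.120 × (17.6918 − 16.7033) = 0.120 × 0.9885 = 0.1186 W/m².
SF₆: ΔF = 0.00057 × (7 − 1) = 0.00057 × 6 = 0.0034 W/m².
HCFC-22: ΔF = 0.00021 × (273 − 0) = 0.00021 × 273 = 0.0573 W/m².
Total ΔF = 4.1926 + 0.1186 + 0.0034 + 0.0573 = 4.3719 W/m².

ΔF = 4.37 W/m²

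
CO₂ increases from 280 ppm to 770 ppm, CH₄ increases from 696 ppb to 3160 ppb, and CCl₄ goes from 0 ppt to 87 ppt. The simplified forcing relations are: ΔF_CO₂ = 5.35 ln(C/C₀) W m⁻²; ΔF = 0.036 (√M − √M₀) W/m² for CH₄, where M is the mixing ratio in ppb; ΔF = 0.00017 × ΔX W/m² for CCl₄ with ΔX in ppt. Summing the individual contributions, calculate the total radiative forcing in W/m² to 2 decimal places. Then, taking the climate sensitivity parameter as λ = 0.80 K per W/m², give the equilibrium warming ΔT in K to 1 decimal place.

ΔF = 6.50 W/m²; ΔT = 5.2 K

CO₂: 5.35 × ln(770/280) = 5.35 × ln(2.75000) = 5.35 × 1.01160 = 5.4121 W/m².
CH₄: 0.036 × (√3160 − √696) = 0.036 × (56.2139 − 26.3818) = 0.036 × 29.8321 = 1.0740 W/m².
CCl₄: ΔF = 0.00017 × (87 − 0) = 0.00017 × 87 = 0.0148 W/m².
Total ΔF = 5.4121 + 1.0740 + 0.0148 = 6.5009 W/m².
ΔT = λ ΔF = 0.80 × 6.50 = 5.2000 K.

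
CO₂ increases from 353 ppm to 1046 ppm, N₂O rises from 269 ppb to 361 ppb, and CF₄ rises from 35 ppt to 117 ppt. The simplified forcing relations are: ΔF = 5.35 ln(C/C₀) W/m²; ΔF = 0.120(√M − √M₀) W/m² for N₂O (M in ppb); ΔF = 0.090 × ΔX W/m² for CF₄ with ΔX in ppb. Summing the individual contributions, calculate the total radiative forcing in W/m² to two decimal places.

ΔF = 6.13 W/m²

CO₂: 5.35 × ln(1046/353) = 5.35 × ln(2.96317) = 5.35 × 1.08626 = 5.8115 W/m².
N₂O: 0.120 × (√361 − √269) = 0.120 × (19.0000 − 16.4012) = 0.120 × 2.5988 = 0.3119 W/m².
CF₄: Δ = 117 − 35 = 82 ppt = 0.082 ppb; ΔF = 0.090 × 0.082 = 0.0074 W/m².
Total ΔF = 5.8115 + 0.3119 + 0.0074 = 6.1308 W/m².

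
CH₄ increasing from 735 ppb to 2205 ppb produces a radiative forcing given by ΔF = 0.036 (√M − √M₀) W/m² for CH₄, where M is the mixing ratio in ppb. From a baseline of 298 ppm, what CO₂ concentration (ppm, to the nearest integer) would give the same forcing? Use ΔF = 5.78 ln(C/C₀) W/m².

CH₄ forcing: 0.036 × (√2205 − √735) = 0.036 × (46.9574 − 27.1109) = 0.036 × 19.8465 = 0.71447 W/m².
Set 5.78 ln(C/298) = 0.71447: ln(C/298) = 0.71447/5.78 = 0.12361, so C = 298 × e^0.12361 = 298 × 1.13157 = 337.21 ppm.

C ≈ 337 ppm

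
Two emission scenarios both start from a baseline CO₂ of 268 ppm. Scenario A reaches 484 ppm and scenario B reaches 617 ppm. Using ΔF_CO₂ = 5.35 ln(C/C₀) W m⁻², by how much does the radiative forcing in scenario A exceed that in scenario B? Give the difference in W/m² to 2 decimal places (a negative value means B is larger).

ΔF_A = 5.35 ln(484/268) = 5.35 × 0.59110 = 3.1624 W/m².
ΔF_B = 5.35 ln(617/268) = 5.35 × 0.83388 = 4.4613 W/m².
Difference: 3.1624 − 4.4613 = -1.2989 W/m².

ΔF_A − ΔF_B = -1.30 W/m²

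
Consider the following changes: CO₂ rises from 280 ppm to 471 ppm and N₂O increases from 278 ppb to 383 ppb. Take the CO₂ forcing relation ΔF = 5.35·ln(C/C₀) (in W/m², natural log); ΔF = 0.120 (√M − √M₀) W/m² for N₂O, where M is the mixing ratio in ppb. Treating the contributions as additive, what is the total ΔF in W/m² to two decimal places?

ΔF = 3.13 W/m²

CO₂: 5.35 × ln(471/280) = 5.35 × ln(1.68214) = 5.35 × 0.52007 = 2.7824 W/m².
N₂O: 0.120 × (√383 − √278) = 0.120 × (19.5704 − 16.6733) = 0.120 × 2.8971 = 0.3477 W/m².
Total ΔF = 2.7824 + 0.3477 = 3.1301 W/m².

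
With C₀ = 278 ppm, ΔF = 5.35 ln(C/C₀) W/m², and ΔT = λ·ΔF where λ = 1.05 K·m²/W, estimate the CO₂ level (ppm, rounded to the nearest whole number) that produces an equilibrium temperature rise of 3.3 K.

C ≈ 500 ppm

Required forcing: ΔF = ΔT/λ = 3.3/1.05 = 3.1429 W/m².
Then ln(C/278) = ΔF/5.35 = 3.1429/5.35 = 0.58746.
So C = 278 × e^0.58746 = 278 × 1.79941 = 500.24 ppm.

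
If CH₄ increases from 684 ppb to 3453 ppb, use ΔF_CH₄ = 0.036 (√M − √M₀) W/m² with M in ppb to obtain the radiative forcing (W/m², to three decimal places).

CH₄: 0.036 × (√3453 − √684) = 0.036 × (58.7622 − 26.1534) = 0.036 × 32.6088 = 1.1739 W/m².

ΔF = 1.174 W/m²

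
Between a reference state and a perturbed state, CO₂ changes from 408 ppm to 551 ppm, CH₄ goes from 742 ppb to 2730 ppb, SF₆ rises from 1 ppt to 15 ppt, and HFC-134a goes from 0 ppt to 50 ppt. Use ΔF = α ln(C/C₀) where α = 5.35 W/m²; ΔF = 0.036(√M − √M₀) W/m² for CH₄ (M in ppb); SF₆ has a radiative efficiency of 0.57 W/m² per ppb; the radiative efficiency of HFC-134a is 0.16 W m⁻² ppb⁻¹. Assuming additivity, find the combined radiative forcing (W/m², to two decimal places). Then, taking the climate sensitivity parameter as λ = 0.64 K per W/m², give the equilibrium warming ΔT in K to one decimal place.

ΔF = 2.52 W/m²; ΔT = 1.6 K

CO₂: 5.35 × ln(551/408) = 5.35 × ln(1.35049) = 5.35 × 0.30047 = 1.6075 W/m².
CH₄: 0.036 × (√2730 − √742) = 0.036 × (52.2494 − 27.2397) = 0.036 × 25.0097 = 0.9003 W/m².
SF₆: Δ = 15 − 1 = 14 ppt = 0.014 ppb; ΔF = 0.57 × 0.014 = 0.0080 W/m².
HFC-134a: Δ = 50 − 0 = 50 ppt = 0.050 ppb; ΔF = 0.16 × 0.050 = 0.0080 W/m².
Total ΔF = 1.6075 + 0.9003 + 0.0080 + 0.0080 = 2.5238 W/m².
ΔT = λ ΔF = 0.64 × 2.52 = 1.6128 K.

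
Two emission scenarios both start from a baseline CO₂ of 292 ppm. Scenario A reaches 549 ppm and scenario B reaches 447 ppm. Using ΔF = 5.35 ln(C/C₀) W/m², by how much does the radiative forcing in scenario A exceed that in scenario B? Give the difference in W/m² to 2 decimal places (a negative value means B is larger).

ΔF_A = 5.35 ln(549/292) = 5.35 × 0.63134 = 3.3777 W/m².
ΔF_B = 5.35 ln(447/292) = 5.35 × 0.42580 = 2.2780 W/m².
Difference: 3.3777 − 2.2780 = 1.0997 W/m².

ΔF_A − ΔF_B = 1.10 W/m²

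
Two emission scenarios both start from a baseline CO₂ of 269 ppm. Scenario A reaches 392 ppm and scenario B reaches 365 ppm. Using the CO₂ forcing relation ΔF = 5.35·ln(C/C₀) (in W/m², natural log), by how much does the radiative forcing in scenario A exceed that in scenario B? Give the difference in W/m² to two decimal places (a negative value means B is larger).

ΔF_A − ΔF_B = 0.38 W/m²

ΔF_A = 5.35 ln(392/269) = 5.35 × 0.37655 = 2.0145 W/m².
ΔF_B = 5.35 ln(365/269) = 5.35 × 0.30519 = 1.6328 W/m².
Difference: 2.0145 − 1.6328 = 0.3817 W/m².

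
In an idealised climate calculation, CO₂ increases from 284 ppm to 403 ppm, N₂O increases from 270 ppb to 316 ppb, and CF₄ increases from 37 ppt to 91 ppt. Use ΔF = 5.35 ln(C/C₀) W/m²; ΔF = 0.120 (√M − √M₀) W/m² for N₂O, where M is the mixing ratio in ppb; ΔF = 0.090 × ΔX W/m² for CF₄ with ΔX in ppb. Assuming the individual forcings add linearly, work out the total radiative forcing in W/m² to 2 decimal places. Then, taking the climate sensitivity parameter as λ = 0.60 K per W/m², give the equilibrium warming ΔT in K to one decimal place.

ΔF = 2.04 W/m²; ΔT = 1.2 K

CO₂: 5.35 × ln(403/284) = 5.35 × ln(1.41901) = 5.35 × 0.34996 = 1.8723 W/m².
N₂O: 0.120 × (√316 − √270) = 0.120 × (17.7764 − 16.4317) = 0.120 × 1.3447 = 0.1614 W/m².
CF₄: Δ = 91 − 37 = 54 ppt = 0.054 ppb; ΔF = 0.090 × 0.054 = 0.0049 W/m².
Total ΔF = 1.8723 + 0.1614 + 0.0049 = 2.0386 W/m².
ΔT = λ ΔF = 0.60 × 2.04 = 1.2240 K.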